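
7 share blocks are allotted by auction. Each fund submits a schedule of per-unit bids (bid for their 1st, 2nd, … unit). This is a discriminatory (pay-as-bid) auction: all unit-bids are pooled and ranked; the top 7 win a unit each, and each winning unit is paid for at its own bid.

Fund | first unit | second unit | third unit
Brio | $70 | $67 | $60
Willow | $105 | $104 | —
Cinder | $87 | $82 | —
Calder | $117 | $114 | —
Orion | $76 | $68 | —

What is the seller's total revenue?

Pooled unit-bids ranked (top 7): 117 (Calder-1), 114 (Calder-2), 105 (Willow-1), 104 (Willow-2), 87 (Cinder-1), 82 (Cinder-2), 76 (Orion-1)
Next rejected bid: $70 (not a price — pay-as-bid).
Each winning unit pays its own bid.
Revenue = 117 + 114 + 105 + 104 + 87 + 82 + 76 = $685.

Total revenue: $685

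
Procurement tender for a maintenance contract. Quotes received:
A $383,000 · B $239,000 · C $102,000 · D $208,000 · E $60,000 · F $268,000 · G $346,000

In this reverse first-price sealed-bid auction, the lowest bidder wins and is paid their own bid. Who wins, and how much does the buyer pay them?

E is paid $60,000

Reverse first-price sealed-bid auction: the lowest bidder wins and is paid their own bid.
Sorting bids: 60,000 (E) < 102,000 (C) < 208,000 (D) < 239,000 (B) < 268,000 (F) < 346,000 (G) < …
First-price: E is paid what they bid, $60,000.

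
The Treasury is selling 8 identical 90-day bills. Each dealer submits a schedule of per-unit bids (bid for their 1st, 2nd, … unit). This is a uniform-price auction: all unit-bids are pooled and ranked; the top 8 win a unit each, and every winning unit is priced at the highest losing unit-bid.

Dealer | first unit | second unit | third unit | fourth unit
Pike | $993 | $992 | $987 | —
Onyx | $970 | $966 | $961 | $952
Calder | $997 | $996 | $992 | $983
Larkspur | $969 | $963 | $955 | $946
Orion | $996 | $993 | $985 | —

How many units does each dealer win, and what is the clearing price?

Calder 3, Orion 2, Pike 3; clearing price $985

All unit-bids, highest first — top 8: 997 (Calder-1), 996 (Calder-2), 996 (Orion-1), 993 (Pike-1), 993 (Orion-2), 992 (Pike-2), 992 (Calder-3), 987 (Pike-3)
Highest rejected unit-bid = $985.
Allocation: Calder 3, Orion 2, Pike 3.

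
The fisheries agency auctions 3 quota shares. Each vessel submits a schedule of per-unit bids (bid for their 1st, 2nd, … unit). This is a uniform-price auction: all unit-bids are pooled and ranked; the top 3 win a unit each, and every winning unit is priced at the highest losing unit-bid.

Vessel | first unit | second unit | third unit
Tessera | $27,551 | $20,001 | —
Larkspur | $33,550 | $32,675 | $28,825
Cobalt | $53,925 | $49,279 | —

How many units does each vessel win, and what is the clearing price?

All unit-bids, highest first — top 3: 53,925 (Cobalt-1), 49,279 (Cobalt-2), 33,550 (Larkspur-1)
The (k+1)-th unit-bid is $32,675.
Allocation: Cobalt 2, Larkspur 1.

Cobalt 2, Larkspur 1; clearing price $32,675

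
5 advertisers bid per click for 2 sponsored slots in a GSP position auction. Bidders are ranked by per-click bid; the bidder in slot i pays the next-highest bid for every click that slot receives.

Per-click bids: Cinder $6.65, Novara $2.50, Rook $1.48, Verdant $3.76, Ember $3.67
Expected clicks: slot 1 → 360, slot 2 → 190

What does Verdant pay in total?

Ranked by bid: $6.65 (Cinder) > $3.76 (Verdant) > $3.67 (Ember) > …
Verdant holds slot 2 → pays next bid $3.67 × 190 clicks = $697.30.

Verdant pays $697.30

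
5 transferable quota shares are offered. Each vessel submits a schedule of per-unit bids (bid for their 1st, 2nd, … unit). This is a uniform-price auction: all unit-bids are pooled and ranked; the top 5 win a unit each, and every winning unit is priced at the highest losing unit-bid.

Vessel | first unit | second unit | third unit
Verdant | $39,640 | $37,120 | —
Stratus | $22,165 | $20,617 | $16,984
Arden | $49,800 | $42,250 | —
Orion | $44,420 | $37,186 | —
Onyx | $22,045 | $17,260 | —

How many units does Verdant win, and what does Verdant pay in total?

All unit-bids, highest first — top 5: 49,800 (Arden-1), 44,420 (Orion-1), 42,250 (Arden-2), 39,640 (Verdant-1), 37,186 (Orion-2)
Highest rejected unit-bid = $37,120.
Verdant wins 1 unit(s) at $37,120 each.

Verdant: 1 unit, pays $37,120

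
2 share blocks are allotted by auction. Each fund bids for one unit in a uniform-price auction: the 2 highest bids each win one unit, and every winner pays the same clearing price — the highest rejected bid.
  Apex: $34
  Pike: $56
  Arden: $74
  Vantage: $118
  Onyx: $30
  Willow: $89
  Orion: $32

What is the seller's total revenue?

Total revenue: $148

Sorting: 118 (Vantage), 89 (Willow), 74 (Arden), 56 (Pike), …
Top 2: Vantage, Willow.
Clearing price = highest rejected bid = $74.
Total revenue = 2 × $74 = $148.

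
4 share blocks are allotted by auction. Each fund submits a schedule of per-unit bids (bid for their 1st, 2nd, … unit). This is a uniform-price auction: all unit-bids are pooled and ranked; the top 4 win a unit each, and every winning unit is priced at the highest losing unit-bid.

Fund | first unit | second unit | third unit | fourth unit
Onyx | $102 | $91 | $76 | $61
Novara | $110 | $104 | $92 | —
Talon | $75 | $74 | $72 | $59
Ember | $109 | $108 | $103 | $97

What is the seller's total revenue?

Total revenue: $412

Pooled unit-bids ranked (top 4): 110 (Novara-1), 109 (Ember-1), 108 (Ember-2), 104 (Novara-2)
First bid not allocated: $103.
Allocation: Ember 2, Novara 2. Every unit priced at $103.
Revenue = 4 × 103 = $412.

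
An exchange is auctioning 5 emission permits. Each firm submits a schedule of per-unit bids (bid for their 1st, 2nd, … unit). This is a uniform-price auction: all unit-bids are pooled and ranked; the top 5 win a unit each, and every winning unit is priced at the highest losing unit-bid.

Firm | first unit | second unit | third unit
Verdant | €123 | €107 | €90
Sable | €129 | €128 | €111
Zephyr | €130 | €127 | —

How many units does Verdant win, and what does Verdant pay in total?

Merging the schedules and taking the best 5: 130 (Zephyr-1), 129 (Sable-1), 128 (Sable-2), 127 (Zephyr-2), 123 (Verdant-1)
The (k+1)-th unit-bid is €111.
Verdant wins 1 unit(s) at €111 each.

Verdant: 1 unit, pays €111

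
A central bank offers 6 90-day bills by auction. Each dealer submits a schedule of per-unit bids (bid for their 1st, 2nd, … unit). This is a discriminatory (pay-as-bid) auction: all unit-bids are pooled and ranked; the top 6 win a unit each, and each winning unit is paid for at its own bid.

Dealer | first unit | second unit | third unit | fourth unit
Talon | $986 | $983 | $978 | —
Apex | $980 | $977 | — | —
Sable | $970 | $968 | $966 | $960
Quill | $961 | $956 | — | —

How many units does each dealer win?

Pooled unit-bids ranked (top 6): 986 (Talon-1), 983 (Talon-2), 980 (Apex-1), 978 (Talon-3), 977 (Apex-2), 970 (Sable-1)
Next rejected bid: $968 (not a price — pay-as-bid).
Allocation: Apex 2, Sable 1, Talon 3.

Apex 2, Sable 1, Talon 3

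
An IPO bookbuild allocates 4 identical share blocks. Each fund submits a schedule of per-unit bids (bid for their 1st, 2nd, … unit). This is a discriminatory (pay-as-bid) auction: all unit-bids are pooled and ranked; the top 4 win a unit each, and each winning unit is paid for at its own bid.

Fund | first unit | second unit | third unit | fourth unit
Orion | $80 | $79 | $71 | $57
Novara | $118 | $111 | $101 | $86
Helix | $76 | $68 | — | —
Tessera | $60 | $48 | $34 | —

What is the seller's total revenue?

All unit-bids, highest first — top 4: 118 (Novara-1), 111 (Novara-2), 101 (Novara-3), 86 (Novara-4)
Next rejected bid: $80 (not a price — pay-as-bid).
Each winning unit pays its own bid.
Revenue = 118 + 111 + 101 + 86 = $416.

Total revenue: $416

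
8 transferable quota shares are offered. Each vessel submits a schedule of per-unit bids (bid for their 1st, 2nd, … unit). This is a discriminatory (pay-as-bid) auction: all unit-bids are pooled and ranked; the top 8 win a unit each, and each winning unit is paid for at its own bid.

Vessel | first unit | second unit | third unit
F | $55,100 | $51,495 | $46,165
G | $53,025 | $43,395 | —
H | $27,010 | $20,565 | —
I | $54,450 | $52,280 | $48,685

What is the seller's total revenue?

Total revenue: $404,595

Merging the schedules and taking the best 8: 55,100 (F-1), 54,450 (I-1), 53,025 (G-1), 52,280 (I-2), 51,495 (F-2), 48,685 (I-3), 46,165 (F-3), 43,395 (G-2)
Next rejected bid: $27,010 (not a price — pay-as-bid).
Each winning unit pays its own bid.
Revenue = 55,100 + 54,450 + 53,025 + 52,280 + 51,495 + 48,685 + 46,165 + 43,395 = $404,595.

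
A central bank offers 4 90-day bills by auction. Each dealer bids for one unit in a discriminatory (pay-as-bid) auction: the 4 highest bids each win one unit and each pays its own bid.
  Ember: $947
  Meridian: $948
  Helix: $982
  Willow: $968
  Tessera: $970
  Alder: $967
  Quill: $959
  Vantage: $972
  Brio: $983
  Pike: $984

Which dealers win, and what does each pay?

Ordering the bids: 984 (Pike), 983 (Brio), 982 (Helix), 972 (Vantage), 970 (Tessera), 968 (Willow), …
The 4 highest are Pike, Brio, Helix, Vantage.
Each winner pays its own bid: Pike $984, Brio $983, Helix $982, Vantage $972.

Pike $984, Brio $983, Helix $982, Vantage $972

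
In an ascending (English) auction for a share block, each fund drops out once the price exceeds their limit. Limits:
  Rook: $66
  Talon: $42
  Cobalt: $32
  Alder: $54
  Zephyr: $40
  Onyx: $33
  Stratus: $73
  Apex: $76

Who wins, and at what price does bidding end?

Apex wins at $73

Rule: the price rises until one bidder remains; the winner pays the price at which the last rival dropped out.
Sorting limits: 76 (Apex) > 73 (Stratus) > 66 (Rook) > 54 (Alder) > 42 (Talon) > 40 (Zephyr) > …
Bidding ends when Stratus exits at $73; Apex takes it.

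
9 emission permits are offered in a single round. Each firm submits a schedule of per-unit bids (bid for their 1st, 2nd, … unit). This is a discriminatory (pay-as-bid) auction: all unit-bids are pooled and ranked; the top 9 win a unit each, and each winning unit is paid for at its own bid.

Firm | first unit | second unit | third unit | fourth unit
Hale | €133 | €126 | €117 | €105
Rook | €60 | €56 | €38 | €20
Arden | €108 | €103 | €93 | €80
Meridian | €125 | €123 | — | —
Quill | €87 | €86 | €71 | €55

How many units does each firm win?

Arden 3, Hale 4, Meridian 2

Merging the schedules and taking the best 9: 133 (Hale-1), 126 (Hale-2), 125 (Meridian-1), 123 (Meridian-2), 117 (Hale-3), 108 (Arden-1), 105 (Hale-4), 103 (Arden-2), 93 (Arden-3)
Next rejected bid: €87 (not a price — pay-as-bid).
Allocation: Arden 3, Hale 4, Meridian 2.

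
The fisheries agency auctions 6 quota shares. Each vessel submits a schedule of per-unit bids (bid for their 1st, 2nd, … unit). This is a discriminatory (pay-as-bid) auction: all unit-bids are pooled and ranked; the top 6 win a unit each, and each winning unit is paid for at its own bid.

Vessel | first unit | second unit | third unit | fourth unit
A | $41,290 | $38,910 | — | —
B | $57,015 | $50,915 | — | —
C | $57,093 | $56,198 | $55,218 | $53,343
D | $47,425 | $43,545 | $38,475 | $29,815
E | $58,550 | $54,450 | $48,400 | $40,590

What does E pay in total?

All unit-bids, highest first — top 6: 58,550 (E-1), 57,093 (C-1), 57,015 (B-1), 56,198 (C-2), 55,218 (C-3), 54,450 (E-2)
Next rejected bid: $53,343 (not a price — pay-as-bid).
E's winning unit-bids: 58,550 + 54,450 = $113,000.

E pays $113,000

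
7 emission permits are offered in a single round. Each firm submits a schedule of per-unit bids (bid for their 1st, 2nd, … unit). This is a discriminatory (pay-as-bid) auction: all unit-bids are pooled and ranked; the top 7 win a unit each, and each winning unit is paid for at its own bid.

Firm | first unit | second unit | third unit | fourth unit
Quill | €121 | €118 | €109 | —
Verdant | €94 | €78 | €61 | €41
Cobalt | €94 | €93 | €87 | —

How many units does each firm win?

Cobalt 3, Quill 3, Verdant 1

Merging the schedules and taking the best 7: 121 (Quill-1), 118 (Quill-2), 109 (Quill-3), 94 (Verdant-1), 94 (Cobalt-1), 93 (Cobalt-2), 87 (Cobalt-3)
Next rejected bid: €78 (not a price — pay-as-bid).
Allocation: Cobalt 3, Quill 3, Verdant 1.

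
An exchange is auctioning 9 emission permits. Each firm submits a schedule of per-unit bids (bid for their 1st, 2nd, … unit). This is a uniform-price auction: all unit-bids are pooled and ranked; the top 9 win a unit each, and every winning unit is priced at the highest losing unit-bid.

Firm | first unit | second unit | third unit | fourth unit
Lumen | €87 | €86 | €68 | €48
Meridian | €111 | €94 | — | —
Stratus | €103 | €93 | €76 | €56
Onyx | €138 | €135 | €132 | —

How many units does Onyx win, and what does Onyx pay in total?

All unit-bids, highest first — top 9: 138 (Onyx-1), 135 (Onyx-2), 132 (Onyx-3), 111 (Meridian-1), 103 (Stratus-1), 94 (Meridian-2), 93 (Stratus-2), 87 (Lumen-1), 86 (Lumen-2)
The (k+1)-th unit-bid is €76.
Onyx wins 3 unit(s) at €76 each.

Onyx: 3 units, pays €228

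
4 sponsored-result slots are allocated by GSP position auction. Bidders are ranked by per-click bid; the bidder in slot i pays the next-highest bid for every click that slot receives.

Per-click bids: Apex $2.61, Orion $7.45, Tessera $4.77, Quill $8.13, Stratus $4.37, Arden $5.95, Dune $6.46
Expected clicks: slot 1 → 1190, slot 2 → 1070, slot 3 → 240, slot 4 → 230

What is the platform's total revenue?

Total revenue: $18302.80

Per-click bids in order: $8.13 (Quill) > $7.45 (Orion) > $6.46 (Dune) > $5.95 (Arden) > $4.77 (Tessera) > …
Slot 1: Quill pays $7.45 × 1190 = $8865.50
Slot 2: Orion pays $6.46 × 1070 = $6912.20
Slot 3: Dune pays $5.95 × 240 = $1428.00
Slot 4: Arden pays $4.77 × 230 = $1097.10
Total = $18302.80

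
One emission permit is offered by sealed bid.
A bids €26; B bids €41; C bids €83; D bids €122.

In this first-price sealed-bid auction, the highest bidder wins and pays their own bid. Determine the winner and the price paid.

Rule: the highest bidder wins and pays their own bid.
Bids ranked: 122 (D) > 83 (C) > 41 (B) > 26 (A)
First-price: D pays what they bid, €122.

D pays €122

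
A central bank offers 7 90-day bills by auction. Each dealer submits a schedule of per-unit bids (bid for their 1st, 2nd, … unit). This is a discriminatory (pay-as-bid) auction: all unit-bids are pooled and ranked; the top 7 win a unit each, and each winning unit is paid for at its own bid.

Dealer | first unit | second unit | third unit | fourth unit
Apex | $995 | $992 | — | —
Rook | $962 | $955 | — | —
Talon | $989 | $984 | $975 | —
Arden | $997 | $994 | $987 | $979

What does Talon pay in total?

Pooled unit-bids ranked (top 7): 997 (Arden-1), 995 (Apex-1), 994 (Arden-2), 992 (Apex-2), 989 (Talon-1), 987 (Arden-3), 984 (Talon-2)
Next rejected bid: $979 (not a price — pay-as-bid).
Talon's winning unit-bids: 989 + 984 = $1,973.

Talon pays $1,973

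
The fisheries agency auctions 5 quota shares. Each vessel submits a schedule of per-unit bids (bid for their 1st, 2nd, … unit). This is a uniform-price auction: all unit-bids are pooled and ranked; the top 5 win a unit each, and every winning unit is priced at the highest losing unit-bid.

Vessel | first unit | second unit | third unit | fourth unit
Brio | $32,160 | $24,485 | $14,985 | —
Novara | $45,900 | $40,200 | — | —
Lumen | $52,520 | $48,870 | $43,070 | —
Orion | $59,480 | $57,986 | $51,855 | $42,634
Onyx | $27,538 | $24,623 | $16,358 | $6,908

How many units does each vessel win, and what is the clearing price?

All unit-bids, highest first — top 5: 59,480 (Orion-1), 57,986 (Orion-2), 52,520 (Lumen-1), 51,855 (Orion-3), 48,870 (Lumen-2)
First bid not allocated: $45,900.
Allocation: Lumen 2, Orion 3.

Lumen 2, Orion 3; clearing price $45,900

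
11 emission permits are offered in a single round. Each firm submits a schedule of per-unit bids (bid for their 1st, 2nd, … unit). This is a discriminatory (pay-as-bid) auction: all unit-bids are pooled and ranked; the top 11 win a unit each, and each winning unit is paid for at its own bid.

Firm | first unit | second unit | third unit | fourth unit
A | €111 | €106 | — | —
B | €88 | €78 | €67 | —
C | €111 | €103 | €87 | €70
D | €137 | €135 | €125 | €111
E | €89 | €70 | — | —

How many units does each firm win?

Pooled unit-bids ranked (top 11): 137 (D-1), 135 (D-2), 125 (D-3), 111 (A-1), 111 (C-1), 111 (D-4), 106 (A-2), 103 (C-2), 89 (E-1), 88 (B-1), 87 (C-3)
Next rejected bid: €78 (not a price — pay-as-bid).
Allocation: A 2, B 1, C 3, D 4, E 1.

A 2, B 1, C 3, D 4, E 1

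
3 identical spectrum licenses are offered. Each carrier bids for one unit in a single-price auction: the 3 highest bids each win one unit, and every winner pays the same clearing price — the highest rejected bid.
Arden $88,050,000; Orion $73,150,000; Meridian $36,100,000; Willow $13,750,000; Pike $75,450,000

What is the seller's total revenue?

Ordering the bids: 88,050,000 (Arden), 75,450,000 (Pike), 73,150,000 (Orion), 36,100,000 (Meridian), 13,750,000 (Willow)
Winners (3 units): Arden, Pike, Orion.
Clearing price = highest rejected bid = $36,100,000.
Total revenue = 3 × $36,100,000 = $108,300,000.

Total revenue: $108,300,000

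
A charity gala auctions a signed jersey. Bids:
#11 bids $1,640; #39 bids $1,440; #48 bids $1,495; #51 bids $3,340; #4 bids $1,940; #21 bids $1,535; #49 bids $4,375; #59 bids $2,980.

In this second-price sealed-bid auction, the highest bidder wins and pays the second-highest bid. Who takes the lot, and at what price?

Sorting bids: 4,375 (#49) > 3,340 (#51) > 2,980 (#59) > 1,940 (#4) > 1,640 (#11) > 1,535 (#21) > …
Second-price: #49 pays #51's bid of $3,340.

#49 pays $3,340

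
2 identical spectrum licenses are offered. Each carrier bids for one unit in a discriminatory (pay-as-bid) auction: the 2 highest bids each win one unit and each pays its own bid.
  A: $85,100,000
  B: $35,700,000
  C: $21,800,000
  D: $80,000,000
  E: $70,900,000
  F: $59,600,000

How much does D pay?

Bids ranked high→low: 85,100,000 (A), 80,000,000 (D), 70,900,000 (E), 59,600,000 (F), …
The 2 highest are A, D.
D wins → own bid $80,000,000.

D pays $80,000,000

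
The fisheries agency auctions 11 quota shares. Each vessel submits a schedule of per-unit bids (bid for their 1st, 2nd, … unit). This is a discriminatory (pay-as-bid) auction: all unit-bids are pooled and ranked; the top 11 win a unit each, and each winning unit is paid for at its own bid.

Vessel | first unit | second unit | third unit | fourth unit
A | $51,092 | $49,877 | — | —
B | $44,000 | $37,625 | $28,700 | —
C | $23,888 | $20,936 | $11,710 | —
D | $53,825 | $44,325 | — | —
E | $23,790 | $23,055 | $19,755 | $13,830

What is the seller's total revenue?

Merging the schedules and taking the best 11: 53,825 (D-1), 51,092 (A-1), 49,877 (A-2), 44,325 (D-2), 44,000 (B-1), 37,625 (B-2), 28,700 (B-3), 23,888 (C-1), 23,790 (E-1), 23,055 (E-2), 20,936 (C-2)
Next rejected bid: $19,755 (not a price — pay-as-bid).
Each winning unit pays its own bid.
Revenue = 53,825 + 51,092 + 49,877 + 44,325 + 44,000 + 37,625 + 28,700 + 23,888 + 23,790 + 23,055 + 20,936 = $401,113.

Total revenue: $401,113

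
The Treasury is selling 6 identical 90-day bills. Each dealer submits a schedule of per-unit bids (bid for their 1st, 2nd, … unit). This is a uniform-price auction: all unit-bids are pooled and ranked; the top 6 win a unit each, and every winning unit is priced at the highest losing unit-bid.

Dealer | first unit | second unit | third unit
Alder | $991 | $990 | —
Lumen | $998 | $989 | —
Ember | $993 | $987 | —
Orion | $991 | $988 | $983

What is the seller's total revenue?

Merging the schedules and taking the best 6: 998 (Lumen-1), 993 (Ember-1), 991 (Alder-1), 991 (Orion-1), 990 (Alder-2), 989 (Lumen-2)
First bid not allocated: $988.
Allocation: Alder 2, Ember 1, Lumen 2, Orion 1. Every unit priced at $988.
Revenue = 6 × 988 = $5,928.

Total revenue: $5,928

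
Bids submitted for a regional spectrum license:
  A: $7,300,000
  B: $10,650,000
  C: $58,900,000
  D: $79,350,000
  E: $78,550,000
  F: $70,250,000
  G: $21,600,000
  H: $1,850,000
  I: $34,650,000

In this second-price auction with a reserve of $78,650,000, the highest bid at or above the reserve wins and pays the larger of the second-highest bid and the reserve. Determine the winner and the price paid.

D pays $78,650,000

Bids ranked: 79,350,000 (D) > 78,550,000 (E) > 70,250,000 (F) > 58,900,000 (C) > 34,650,000 (I) > 21,600,000 (G) > …
D has the top bid at or above the reserve ($79,350,000).
max(second-highest $78,550,000, reserve $78,650,000) = $78,650,000.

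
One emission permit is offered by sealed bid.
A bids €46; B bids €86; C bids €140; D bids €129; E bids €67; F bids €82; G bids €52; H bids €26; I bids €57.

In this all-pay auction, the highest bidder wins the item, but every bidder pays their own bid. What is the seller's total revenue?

Total revenue: €685

Bids in order: 140 (C) > 129 (D) > 86 (B) > 82 (F) > 67 (E) > 57 (I) > …
Every bidder forfeits their bid regardless of winning.
Revenue = 46 + 86 + 140 + 129 + 67 + 82 + 52 + 26 + 57 = €685.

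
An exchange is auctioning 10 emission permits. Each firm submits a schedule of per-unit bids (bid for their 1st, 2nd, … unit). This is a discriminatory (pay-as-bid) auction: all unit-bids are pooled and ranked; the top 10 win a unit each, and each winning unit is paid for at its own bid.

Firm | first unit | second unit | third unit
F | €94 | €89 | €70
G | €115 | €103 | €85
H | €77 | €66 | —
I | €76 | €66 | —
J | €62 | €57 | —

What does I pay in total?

I pays €142

Merging the schedules and taking the best 10: 115 (G-1), 103 (G-2), 94 (F-1), 89 (F-2), 85 (G-3), 77 (H-1), 76 (I-1), 70 (F-3), 66 (H-2), 66 (I-2)
Next rejected bid: €62 (not a price — pay-as-bid).
I's winning unit-bids: 76 + 66 = €142.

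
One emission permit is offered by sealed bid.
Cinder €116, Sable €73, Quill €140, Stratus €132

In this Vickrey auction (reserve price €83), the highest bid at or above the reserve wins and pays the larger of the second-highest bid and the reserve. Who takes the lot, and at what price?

Quill pays €132

Sorting bids: 140 (Quill) > 132 (Stratus) > 116 (Cinder) > 73 (Sable)
Quill has the top bid at or above the reserve (€140).
Second-highest bid €132 exceeds the reserve €83 → payment €132.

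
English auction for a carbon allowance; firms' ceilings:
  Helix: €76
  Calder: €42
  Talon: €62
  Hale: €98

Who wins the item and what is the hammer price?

Hale wins at €76

Rule: the price rises until one bidder remains; the winner pays the price at which the last rival dropped out.
Limits in order: 98 (Hale) > 76 (Helix) > 62 (Talon) > 42 (Calder)
Helix is the last rival to drop out, at €76; Hale remains and wins at that price.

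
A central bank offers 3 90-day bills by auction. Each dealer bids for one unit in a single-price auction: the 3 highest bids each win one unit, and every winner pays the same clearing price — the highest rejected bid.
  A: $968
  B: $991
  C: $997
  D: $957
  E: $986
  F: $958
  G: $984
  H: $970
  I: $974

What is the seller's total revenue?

Sorting: 997 (C), 991 (B), 986 (E), 984 (G), 974 (I), …
The 3 highest are C, B, E.
Highest unsuccessful bid: $984 → clearing price.
Total revenue = 3 × $984 = $2,952.

Total revenue: $2,952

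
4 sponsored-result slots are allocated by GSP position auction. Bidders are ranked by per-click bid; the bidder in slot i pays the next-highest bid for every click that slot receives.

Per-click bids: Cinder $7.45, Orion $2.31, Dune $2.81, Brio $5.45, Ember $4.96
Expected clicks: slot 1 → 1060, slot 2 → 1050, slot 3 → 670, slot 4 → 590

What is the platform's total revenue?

Total revenue: $14230.60

Per-click bids in order: $7.45 (Cinder) > $5.45 (Brio) > $4.96 (Ember) > $2.81 (Dune) > $2.31 (Orion)
Slot 1: Cinder pays $5.45 × 1060 = $5777.00
Slot 2: Brio pays $4.96 × 1050 = $5208.00
Slot 3: Ember pays $2.81 × 670 = $1882.70
Slot 4: Dune pays $2.31 × 590 = $1362.90
Total = $14230.60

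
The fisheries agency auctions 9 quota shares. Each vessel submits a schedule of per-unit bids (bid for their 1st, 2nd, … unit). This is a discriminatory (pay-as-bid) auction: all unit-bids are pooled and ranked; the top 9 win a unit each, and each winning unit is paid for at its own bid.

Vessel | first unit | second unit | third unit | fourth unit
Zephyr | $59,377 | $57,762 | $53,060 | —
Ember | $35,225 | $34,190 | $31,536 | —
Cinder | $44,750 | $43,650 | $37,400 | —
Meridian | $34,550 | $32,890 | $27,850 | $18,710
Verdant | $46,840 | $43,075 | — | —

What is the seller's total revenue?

Total revenue: $421,139

All unit-bids, highest first — top 9: 59,377 (Zephyr-1), 57,762 (Zephyr-2), 53,060 (Zephyr-3), 46,840 (Verdant-1), 44,750 (Cinder-1), 43,650 (Cinder-2), 43,075 (Verdant-2), 37,400 (Cinder-3), 35,225 (Ember-1)
Next rejected bid: $34,550 (not a price — pay-as-bid).
Each winning unit pays its own bid.
Revenue = 59,377 + 57,762 + 53,060 + 46,840 + 44,750 + 43,650 + 43,075 + 37,400 + 35,225 = $421,139.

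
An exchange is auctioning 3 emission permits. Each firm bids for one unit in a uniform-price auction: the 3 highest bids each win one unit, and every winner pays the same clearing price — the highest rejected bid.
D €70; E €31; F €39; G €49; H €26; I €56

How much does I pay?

I pays €39

Ordering the bids: 70 (D), 56 (I), 49 (G), 39 (F), 31 (E), …
The 3 highest are D, I, G.
First losing bid is F's €39, which sets the uniform price.
I wins → pays €39.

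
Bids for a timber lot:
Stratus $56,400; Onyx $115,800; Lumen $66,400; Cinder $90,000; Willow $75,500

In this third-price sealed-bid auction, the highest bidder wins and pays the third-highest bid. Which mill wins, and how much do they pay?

Bids in order: 115,800 (Onyx) > 90,000 (Cinder) > 75,500 (Willow) > 66,400 (Lumen) > 56,400 (Stratus)
Onyx wins; payment is bid #3 in the ranking = $75,500.

Onyx pays $75,500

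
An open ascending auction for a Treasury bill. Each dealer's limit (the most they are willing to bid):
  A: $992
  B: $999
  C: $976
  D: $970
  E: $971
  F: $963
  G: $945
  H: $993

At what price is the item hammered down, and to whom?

B wins at $993

Limits ranked: 999 (B) > 993 (H) > 992 (A) > 976 (C) > 971 (E) > 970 (D) > …
H is the last rival to drop out, at $993; B remains and wins at that price.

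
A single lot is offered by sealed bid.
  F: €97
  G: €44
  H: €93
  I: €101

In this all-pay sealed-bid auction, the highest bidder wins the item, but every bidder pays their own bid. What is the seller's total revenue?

Total revenue: €335

Sorting bids: 101 (I) > 97 (F) > 93 (H) > 44 (G)
Every bidder forfeits their bid regardless of winning.
Revenue = 97 + 44 + 93 + 101 = €335.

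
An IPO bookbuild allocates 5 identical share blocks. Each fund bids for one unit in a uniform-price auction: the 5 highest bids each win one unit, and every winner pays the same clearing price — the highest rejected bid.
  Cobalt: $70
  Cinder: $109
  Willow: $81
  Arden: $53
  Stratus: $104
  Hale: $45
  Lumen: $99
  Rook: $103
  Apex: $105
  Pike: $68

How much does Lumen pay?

Sorting: 109 (Cinder), 105 (Apex), 104 (Stratus), 103 (Rook), 99 (Lumen), 81 (Willow), 70 (Cobalt), …
Top 5: Cinder, Apex, Stratus, Rook, Lumen.
First losing bid is Willow's $81, which sets the uniform price.
Lumen wins → pays $81.

Lumen pays $81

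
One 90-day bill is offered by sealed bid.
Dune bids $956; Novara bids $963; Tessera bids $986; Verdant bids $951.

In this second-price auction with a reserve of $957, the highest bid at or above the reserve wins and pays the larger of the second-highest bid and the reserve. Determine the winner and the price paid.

Tessera pays $963

Rule: the highest bid at or above the reserve wins and pays the larger of the second-highest bid and the reserve.
Bids ranked: 986 (Tessera) > 963 (Novara) > 956 (Dune) > 951 (Verdant)
Tessera has the top bid at or above the reserve ($986).
Second-highest bid $963 exceeds the reserve $957 → payment $963.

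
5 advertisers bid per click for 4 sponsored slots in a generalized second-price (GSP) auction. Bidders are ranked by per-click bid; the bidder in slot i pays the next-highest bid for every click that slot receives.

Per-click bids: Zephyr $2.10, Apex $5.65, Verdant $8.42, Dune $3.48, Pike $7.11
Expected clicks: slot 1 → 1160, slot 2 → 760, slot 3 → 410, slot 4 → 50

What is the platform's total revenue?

Ranked by bid: $8.42 (Verdant) > $7.11 (Pike) > $5.65 (Apex) > $3.48 (Dune) > $2.10 (Zephyr)
Slot 1: Verdant pays $7.11 × 1160 = $8247.60
Slot 2: Pike pays $5.65 × 760 = $4294.00
Slot 3: Apex pays $3.48 × 410 = $1426.80
Slot 4: Dune pays $2.10 × 50 = $105.00
Total = $14073.40

Total revenue: $14073.40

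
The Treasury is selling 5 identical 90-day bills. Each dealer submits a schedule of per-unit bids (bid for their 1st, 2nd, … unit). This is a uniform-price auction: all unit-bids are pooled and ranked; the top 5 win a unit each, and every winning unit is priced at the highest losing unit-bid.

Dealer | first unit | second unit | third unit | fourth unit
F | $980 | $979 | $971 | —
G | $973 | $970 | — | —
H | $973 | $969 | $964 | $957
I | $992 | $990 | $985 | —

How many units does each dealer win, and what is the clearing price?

F 2, I 3; clearing price $973

Pooled unit-bids ranked (top 5): 992 (I-1), 990 (I-2), 985 (I-3), 980 (F-1), 979 (F-2)
The (k+1)-th unit-bid is $973.
Allocation: F 2, I 3.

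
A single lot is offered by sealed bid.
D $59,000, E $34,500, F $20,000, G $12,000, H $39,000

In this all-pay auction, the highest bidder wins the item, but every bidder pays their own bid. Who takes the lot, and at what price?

Sorting bids: 59,000 (D) > 39,000 (H) > 34,500 (E) > 20,000 (F) > 12,000 (G)
D wins with the top bid; all bids are sunk regardless.

D pays $59,000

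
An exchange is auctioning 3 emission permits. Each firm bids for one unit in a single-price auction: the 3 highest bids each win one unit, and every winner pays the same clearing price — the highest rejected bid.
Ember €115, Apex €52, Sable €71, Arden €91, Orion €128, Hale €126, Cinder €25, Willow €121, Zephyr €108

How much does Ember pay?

Bids ranked high→low: 128 (Orion), 126 (Hale), 121 (Willow), 115 (Ember), 108 (Zephyr), …
The 3 highest are Orion, Hale, Willow.
Highest unsuccessful bid: €115 → clearing price.
Ember does not win → pays €0.

Ember pays €0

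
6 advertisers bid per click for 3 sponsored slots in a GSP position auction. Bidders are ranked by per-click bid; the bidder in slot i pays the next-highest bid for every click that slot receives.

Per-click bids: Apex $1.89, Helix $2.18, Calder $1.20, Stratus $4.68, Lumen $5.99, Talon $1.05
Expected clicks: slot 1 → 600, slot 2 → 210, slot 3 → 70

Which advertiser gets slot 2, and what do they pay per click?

Stratus; $2.18 per click

Ranked by bid: $5.99 (Lumen) > $4.68 (Stratus) > $2.18 (Helix) > $1.89 (Apex) > …
Slot 2 goes to the second-ranked bidder, Stratus, who pays the next bid down: $2.18/click.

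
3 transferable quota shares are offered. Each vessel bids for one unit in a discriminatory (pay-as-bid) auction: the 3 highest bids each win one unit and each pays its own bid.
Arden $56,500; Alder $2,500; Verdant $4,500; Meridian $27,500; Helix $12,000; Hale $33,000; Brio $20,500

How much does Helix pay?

Helix pays $0

Ordering the bids: 56,500 (Arden), 33,000 (Hale), 27,500 (Meridian), 20,500 (Brio), 12,000 (Helix), …
The 3 highest are Arden, Hale, Meridian.
Helix does not win → $0.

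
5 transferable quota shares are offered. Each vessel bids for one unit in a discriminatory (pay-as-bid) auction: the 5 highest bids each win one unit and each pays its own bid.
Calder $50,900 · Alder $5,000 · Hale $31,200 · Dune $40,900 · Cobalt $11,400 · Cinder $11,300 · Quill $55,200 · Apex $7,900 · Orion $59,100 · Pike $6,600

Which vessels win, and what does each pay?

Ordering the bids: 59,100 (Orion), 55,200 (Quill), 50,900 (Calder), 40,900 (Dune), 31,200 (Hale), 11,400 (Cobalt), 11,300 (Cinder), …
Winners (5 units): Orion, Quill, Calder, Dune, Hale.
Each winner pays its own bid: Orion $59,100, Quill $55,200, Calder $50,900, Dune $40,900, Hale $31,200.

Orion $59,100, Quill $55,200, Calder $50,900, Dune $40,900, Hale $31,200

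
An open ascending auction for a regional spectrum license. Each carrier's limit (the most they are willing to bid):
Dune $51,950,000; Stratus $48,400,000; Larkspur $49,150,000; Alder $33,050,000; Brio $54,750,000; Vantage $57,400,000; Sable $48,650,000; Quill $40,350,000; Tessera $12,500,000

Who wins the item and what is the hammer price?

Vantage wins at $54,750,000

Limits in order: 57,400,000 (Vantage) > 54,750,000 (Brio) > 51,950,000 (Dune) > 49,150,000 (Larkspur) > 48,650,000 (Sable) > 48,400,000 (Stratus) > …
Bidding ends when Brio exits at $54,750,000; Vantage takes it.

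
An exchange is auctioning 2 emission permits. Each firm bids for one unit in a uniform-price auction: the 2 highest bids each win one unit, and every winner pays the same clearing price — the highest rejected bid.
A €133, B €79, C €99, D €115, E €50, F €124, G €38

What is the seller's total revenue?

Sorting: 133 (A), 124 (F), 115 (D), 99 (C), …
Top 2: A, F.
Clearing price = highest rejected bid = €115.
Total revenue = 2 × €115 = €230.

Total revenue: €230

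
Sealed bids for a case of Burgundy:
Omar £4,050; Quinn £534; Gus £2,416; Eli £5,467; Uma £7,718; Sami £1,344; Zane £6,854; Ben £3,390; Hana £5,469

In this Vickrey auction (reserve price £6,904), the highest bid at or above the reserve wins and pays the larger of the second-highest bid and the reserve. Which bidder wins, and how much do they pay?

Uma pays £6,904

Vickrey auction (reserve price £6,904): the highest bid at or above the reserve wins and pays the larger of the second-highest bid and the reserve.
Sorting bids: 7,718 (Uma) > 6,854 (Zane) > 5,469 (Hana) > 5,467 (Eli) > 4,050 (Omar) > 3,390 (Ben) > …
Uma has the top bid at or above the reserve (£7,718).
max(second-highest £6,854, reserve £6,904) = £6,904.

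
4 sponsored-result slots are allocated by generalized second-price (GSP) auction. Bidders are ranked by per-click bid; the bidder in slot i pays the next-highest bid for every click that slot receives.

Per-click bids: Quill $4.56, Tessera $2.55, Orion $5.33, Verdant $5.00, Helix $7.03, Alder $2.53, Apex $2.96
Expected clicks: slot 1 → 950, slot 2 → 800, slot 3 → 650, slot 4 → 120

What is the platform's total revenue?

Total revenue: $12382.70

Ranked by bid: $7.03 (Helix) > $5.33 (Orion) > $5.00 (Verdant) > $4.56 (Quill) > $2.96 (Apex) > …
Slot 1: Helix pays $5.33 × 950 = $5063.50
Slot 2: Orion pays $5.00 × 800 = $4000.00
Slot 3: Verdant pays $4.56 × 650 = $2964.00
Slot 4: Quill pays $2.96 × 120 = $355.20
Total = $12382.70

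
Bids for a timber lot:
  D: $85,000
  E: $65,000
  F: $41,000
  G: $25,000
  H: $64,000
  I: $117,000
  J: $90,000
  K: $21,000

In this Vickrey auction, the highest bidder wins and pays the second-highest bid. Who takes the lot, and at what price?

I pays $90,000

Rule: the highest bidder wins and pays the second-highest bid.
Bids in order: 117,000 (I) > 90,000 (J) > 85,000 (D) > 65,000 (E) > 64,000 (H) > 41,000 (F) > …
I is highest; pays the second-highest bid, $90,000.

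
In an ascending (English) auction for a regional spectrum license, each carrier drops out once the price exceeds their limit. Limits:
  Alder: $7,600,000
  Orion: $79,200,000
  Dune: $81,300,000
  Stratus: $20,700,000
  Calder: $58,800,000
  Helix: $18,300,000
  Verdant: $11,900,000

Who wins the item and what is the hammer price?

Dune wins at $79,200,000

Ascending (English) auction: the price rises until one bidder remains; the winner pays the price at which the last rival dropped out.
Limits ranked: 81,300,000 (Dune) > 79,200,000 (Orion) > 58,800,000 (Calder) > 20,700,000 (Stratus) > 18,300,000 (Helix) > 11,900,000 (Verdant) > …
Once the price passes $79,200,000, only Dune is left; the hammer falls at Orion's limit of $79,200,000.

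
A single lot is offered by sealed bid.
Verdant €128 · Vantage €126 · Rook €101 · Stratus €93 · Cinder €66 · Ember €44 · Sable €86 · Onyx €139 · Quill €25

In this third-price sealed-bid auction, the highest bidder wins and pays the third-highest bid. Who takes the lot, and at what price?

Bids in order: 139 (Onyx) > 128 (Verdant) > 126 (Vantage) > 101 (Rook) > 93 (Stratus) > 86 (Sable) > …
Onyx is highest; pays the third-highest bid, €126.

Onyx pays €126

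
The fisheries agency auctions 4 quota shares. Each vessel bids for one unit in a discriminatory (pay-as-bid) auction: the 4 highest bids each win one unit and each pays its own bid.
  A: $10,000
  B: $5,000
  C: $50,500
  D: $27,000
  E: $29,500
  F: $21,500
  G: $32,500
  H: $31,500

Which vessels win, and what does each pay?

C $50,500, G $32,500, H $31,500, E $29,500

Ordering the bids: 50,500 (C), 32,500 (G), 31,500 (H), 29,500 (E), 27,000 (D), 21,500 (F), …
Top 4: C, G, H, E.
Each winner pays its own bid: C $50,500, G $32,500, H $31,500, E $29,500.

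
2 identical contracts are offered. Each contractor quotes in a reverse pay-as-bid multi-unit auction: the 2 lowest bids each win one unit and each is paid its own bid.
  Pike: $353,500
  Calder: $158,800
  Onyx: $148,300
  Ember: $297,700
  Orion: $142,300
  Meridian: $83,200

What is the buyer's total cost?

Total cost: $225,500

Sorting: 83,200 (Meridian), 142,300 (Orion), 148,300 (Onyx), 158,800 (Calder), …
The 2 lowest are Meridian, Orion.
Total cost = 83,200 + 142,300 = $225,500.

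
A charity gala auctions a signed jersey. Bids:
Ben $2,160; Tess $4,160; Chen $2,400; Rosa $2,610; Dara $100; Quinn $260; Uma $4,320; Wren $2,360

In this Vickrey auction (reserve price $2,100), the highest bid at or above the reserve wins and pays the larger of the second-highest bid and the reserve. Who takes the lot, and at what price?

Uma pays $4,160

Rule: the highest bid at or above the reserve wins and pays the larger of the second-highest bid and the reserve.
Bids in order: 4,320 (Uma) > 4,160 (Tess) > 2,610 (Rosa) > 2,400 (Chen) > 2,360 (Wren) > 2,160 (Ben) > …
Highest eligible bid: Uma at $4,320.
Second-highest bid $4,160 exceeds the reserve $2,100 → payment $4,160.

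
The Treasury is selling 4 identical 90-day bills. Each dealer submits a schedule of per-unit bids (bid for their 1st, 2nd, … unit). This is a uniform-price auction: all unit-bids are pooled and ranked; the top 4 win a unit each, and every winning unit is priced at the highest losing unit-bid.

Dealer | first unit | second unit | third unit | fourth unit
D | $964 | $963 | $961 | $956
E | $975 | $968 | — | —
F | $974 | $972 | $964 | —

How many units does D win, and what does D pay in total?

D: 0 units, pays $0

Pooled unit-bids ranked (top 4): 975 (E-1), 974 (F-1), 972 (F-2), 968 (E-2)
First bid not allocated: $964.
D wins 0 unit(s) at $964 each.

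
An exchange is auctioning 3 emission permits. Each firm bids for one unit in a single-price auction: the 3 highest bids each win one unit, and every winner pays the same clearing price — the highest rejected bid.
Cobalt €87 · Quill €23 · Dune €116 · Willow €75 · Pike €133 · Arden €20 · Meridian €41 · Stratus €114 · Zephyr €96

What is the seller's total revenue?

Sorting: 133 (Pike), 116 (Dune), 114 (Stratus), 96 (Zephyr), 87 (Cobalt), …
The 3 highest are Pike, Dune, Stratus.
First losing bid is Zephyr's €96, which sets the uniform price.
Total revenue = 3 × €96 = €288.

Total revenue: €288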